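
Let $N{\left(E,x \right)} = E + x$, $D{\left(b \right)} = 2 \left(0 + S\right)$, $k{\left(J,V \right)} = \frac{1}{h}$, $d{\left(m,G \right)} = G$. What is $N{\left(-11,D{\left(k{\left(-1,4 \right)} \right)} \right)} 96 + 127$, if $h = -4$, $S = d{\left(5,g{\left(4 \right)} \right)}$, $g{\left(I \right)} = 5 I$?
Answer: $2911$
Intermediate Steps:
$S = 20$ ($S = 5 \cdot 4 = 20$)
$k{\left(J,V \right)} = - \frac{1}{4}$ ($k{\left(J,V \right)} = \frac{1}{-4} = - \frac{1}{4}$)
$D{\left(b \right)} = 40$ ($D{\left(b \right)} = 2 \left(0 + 20\right) = 2 \cdot 20 = 40$)
$N{\left(-11,D{\left(k{\left(-1,4 \right)} \right)} \right)} 96 + 127 = \left(-11 + 40\right) 96 + 127 = 29 \cdot 96 + 127 = 2784 + 127 = 2911$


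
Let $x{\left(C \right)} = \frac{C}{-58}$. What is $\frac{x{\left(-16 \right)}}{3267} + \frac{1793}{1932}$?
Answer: $\frac{56629885}{61014492} \approx 0.92814$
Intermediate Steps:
$x{\left(C \right)} = - \frac{C}{58}$ ($x{\left(C \right)} = C \left(- \frac{1}{58}\right) = - \frac{C}{58}$)
$\frac{x{\left(-16 \right)}}{3267} + \frac{1793}{1932} = \frac{\left(- \frac{1}{58}\right) \left(-16\right)}{3267} + \frac{1793}{1932} = \frac{8}{29} \cdot \frac{1}{3267} + 1793 \cdot \frac{1}{1932} = \frac{8}{94743} + \frac{1793}{1932} = \frac{56629885}{61014492}$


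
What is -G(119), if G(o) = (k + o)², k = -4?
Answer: -13225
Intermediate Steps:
G(o) = (-4 + o)²
-G(119) = -(-4 + 119)² = -1*115² = -1*13225 = -13225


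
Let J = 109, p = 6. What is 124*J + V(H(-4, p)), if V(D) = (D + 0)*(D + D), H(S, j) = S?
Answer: 13548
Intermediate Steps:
V(D) = 2*D² (V(D) = D*(2*D) = 2*D²)
124*J + V(H(-4, p)) = 124*109 + 2*(-4)² = 13516 + 2*16 = 13516 + 32 = 13548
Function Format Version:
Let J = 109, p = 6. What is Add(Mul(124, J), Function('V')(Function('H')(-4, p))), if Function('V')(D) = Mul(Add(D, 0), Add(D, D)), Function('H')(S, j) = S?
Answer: 13548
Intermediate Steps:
Function('V')(D) = Mul(2, Pow(D, 2)) (Function('V')(D) = Mul(D, Mul(2, D)) = Mul(2, Pow(D, 2)))
Add(Mul(124, J), Function('V')(Function('H')(-4, p))) = Add(Mul(124, 109), Mul(2, Pow(-4, 2))) = Add(13516, Mul(2, 16)) = Add(13516, 32) = 13548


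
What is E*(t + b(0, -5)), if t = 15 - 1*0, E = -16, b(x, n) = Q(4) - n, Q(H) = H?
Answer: -384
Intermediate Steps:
b(x, n) = 4 - n
t = 15 (t = 15 + 0 = 15)
E*(t + b(0, -5)) = -16*(15 + (4 - 1*(-5))) = -16*(15 + (4 + 5)) = -16*(15 + 9) = -16*24 = -384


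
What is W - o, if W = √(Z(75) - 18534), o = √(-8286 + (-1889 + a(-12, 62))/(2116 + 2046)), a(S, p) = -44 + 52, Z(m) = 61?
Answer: I*(-√143539942506 + 29134*√377)/4162 ≈ 44.885*I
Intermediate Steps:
a(S, p) = 8
o = I*√143539942506/4162 (o = √(-8286 + (-1889 + 8)/(2116 + 2046)) = √(-8286 - 1881/4162) = √(-34488213/4162) = I*√143539942506/4162 ≈ 91.03*I)
W = 7*I*√377 (W = √(61 - 18534) = √(-18473) = 7*I*√377 ≈ 135.92*I)
W - o = 7*I*√377 - I*√143539942506/4162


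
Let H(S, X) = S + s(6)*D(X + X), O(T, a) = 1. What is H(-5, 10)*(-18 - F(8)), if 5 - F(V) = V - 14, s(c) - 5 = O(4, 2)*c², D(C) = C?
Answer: -23635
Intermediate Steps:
s(c) = 5 + c² (s(c) = 5 + 1*c² = 5 + c²)
H(S, X) = S + 82*X (H(S, X) = S + (5 + 6²)*(X + X) = S + (5 + 36)*(2*X) = S + 41*(2*X) = S + 82*X)
F(V) = 19 - V (F(V) = 5 - (V - 14) = 5 - (-14 + V) = 5 + (14 - V) = 19 - V)
H(-5, 10)*(-18 - F(8)) = (-5 + 82*10)*(-18 - (19 - 1*8)) = (-5 + 820)*(-18 - (19 - 8)) = 815*(-18 - 1*11) = 815*(-18 - 11) = 815*(-29) = -23635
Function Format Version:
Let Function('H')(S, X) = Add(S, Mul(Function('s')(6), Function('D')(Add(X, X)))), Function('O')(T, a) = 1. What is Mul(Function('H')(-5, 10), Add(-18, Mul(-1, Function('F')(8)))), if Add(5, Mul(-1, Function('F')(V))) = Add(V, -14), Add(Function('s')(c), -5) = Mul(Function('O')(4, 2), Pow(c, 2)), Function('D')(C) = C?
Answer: -23635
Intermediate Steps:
Function('s')(c) = Add(5, Pow(c, 2)) (Function('s')(c) = Add(5, Mul(1, Pow(c, 2))) = Add(5, Pow(c, 2)))
Function('H')(S, X) = Add(S, Mul(82, X)) (Function('H')(S, X) = Add(S, Mul(Add(5, Pow(6, 2)), Add(X, X))) = Add(S, Mul(Add(5, 36), Mul(2, X))) = Add(S, Mul(41, Mul(2, X))) = Add(S, Mul(82, X)))
Function('F')(V) = Add(19, Mul(-1, V)) (Function('F')(V) = Add(5, Mul(-1, Add(V, -14))) = Add(5, Mul(-1, Add(-14, V))) = Add(5, Add(14, Mul(-1, V))) = Add(19, Mul(-1, V)))
Mul(Function('H')(-5, 10), Add(-18, Mul(-1, Function('F')(8)))) = Mul(Add(-5, Mul(82, 10)), Add(-18, Mul(-1, Add(19, Mul(-1, 8))))) = Mul(Add(-5, 820), Add(-18, Mul(-1, Add(19, -8)))) = Mul(815, Add(-18, Mul(-1, 11))) = Mul(815, Add(-18, -11)) = Mul(815, -29) = -23635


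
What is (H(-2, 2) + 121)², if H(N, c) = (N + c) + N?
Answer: 14161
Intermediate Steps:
H(N, c) = c + 2*N
(H(-2, 2) + 121)² = ((2 + 2*(-2)) + 121)² = ((2 - 4) + 121)² = (-2 + 121)² = 119² = 14161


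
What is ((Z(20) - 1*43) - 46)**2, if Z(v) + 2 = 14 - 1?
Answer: 6084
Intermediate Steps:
Z(v) = 11 (Z(v) = -2 + (14 - 1) = -2 + 13 = 11)
((Z(20) - 1*43) - 46)**2 = ((11 - 1*43) - 46)**2 = ((11 - 43) - 46)**2 = (-32 - 46)**2 = (-78)**2 = 6084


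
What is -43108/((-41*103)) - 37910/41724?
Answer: 819272131/88100226 ≈ 9.2993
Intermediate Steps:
-43108/((-41*103)) - 37910/41724 = -43108/(-4223) - 37910*1/41724 = -43108*(-1/4223) - 18955/20862 = 43108/4223 - 18955/20862 = 819272131/88100226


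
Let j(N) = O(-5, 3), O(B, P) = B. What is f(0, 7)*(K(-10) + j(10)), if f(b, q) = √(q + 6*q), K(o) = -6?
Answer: -77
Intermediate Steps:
j(N) = -5
f(b, q) = √7*√q (f(b, q) = √(7*q) = √7*√q)
f(0, 7)*(K(-10) + j(10)) = (√7*√7)*(-6 - 5) = 7*(-11) = -77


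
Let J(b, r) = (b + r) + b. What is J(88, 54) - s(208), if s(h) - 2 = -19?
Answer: 247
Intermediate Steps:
s(h) = -17 (s(h) = 2 - 19 = -17)
J(b, r) = r + 2*b
J(88, 54) - s(208) = (54 + 2*88) - 1*(-17) = (54 + 176) + 17 = 230 + 17 = 247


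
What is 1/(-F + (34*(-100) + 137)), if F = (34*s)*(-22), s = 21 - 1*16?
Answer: 1/477 ≈ 0.0020964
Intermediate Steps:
s = 5 (s = 21 - 16 = 5)
F = -3740 (F = (34*5)*(-22) = 170*(-22) = -3740)
1/(-F + (34*(-100) + 137)) = 1/(-1*(-3740) + (34*(-100) + 137)) = 1/(3740 + (-3400 + 137)) = 1/(3740 - 3263) = 1/477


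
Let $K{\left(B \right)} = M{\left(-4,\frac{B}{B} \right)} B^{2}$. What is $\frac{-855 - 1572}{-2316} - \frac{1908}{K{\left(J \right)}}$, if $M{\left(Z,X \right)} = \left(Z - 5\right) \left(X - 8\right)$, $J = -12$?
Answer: $\frac{20369}{24318} \approx 0.83761$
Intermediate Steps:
$M{\left(Z,X \right)} = \left(-8 + X\right) \left(-5 + Z\right)$ ($M{\left(Z,X \right)} = \left(-5 + Z\right) \left(-8 + X\right) = \left(-8 + X\right) \left(-5 + Z\right)$)
$K{\left(B \right)} = 63 B^{2}$ ($K{\left(B \right)} = \left(40 - -32 - 5 \frac{B}{B} + \frac{B}{B} \left(-4\right)\right) B^{2} = \left(40 + 32 - 5 + 1 \left(-4\right)\right) B^{2} = \left(40 + 32 - 5 - 4\right) B^{2} = 63 B^{2}$)
$\frac{-855 - 1572}{-2316} - \frac{1908}{K{\left(J \right)}} = \frac{-855 - 1572}{-2316} - \frac{1908}{63 \left(-12\right)^{2}} = \left(-2427\right) \left(- \frac{1}{2316}\right) - \frac{1908}{63 \cdot 144} = \frac{809}{772} - \frac{1908}{9072} = \frac{809}{772} - \frac{53}{252} = \frac{20369}{24318}$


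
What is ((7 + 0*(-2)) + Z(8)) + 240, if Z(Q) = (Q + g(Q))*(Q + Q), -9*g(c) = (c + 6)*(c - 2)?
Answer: 677/3 ≈ 225.67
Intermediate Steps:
g(c) = -(-2 + c)*(6 + c)/9 (g(c) = -(c + 6)*(c - 2)/9 = -(6 + c)*(-2 + c)/9 = -(-2 + c)*(6 + c)/9)
Z(Q) = 2*Q*(4/3 - Q²/9 + 5*Q/9) (Z(Q) = (Q + (4/3 - 4*Q/9 - Q²/9))*(Q + Q) = (4/3 - Q²/9 + 5*Q/9)*(2*Q) = 2*Q*(4/3 - Q²/9 + 5*Q/9))
((7 + 0*(-2)) + Z(8)) + 240 = ((7 + 0*(-2)) + (2/9)*8*(12 - 1*8² + 5*8)) + 240 = ((7 + 0) + (2/9)*8*(12 - 1*64 + 40)) + 240 = (7 + (2/9)*8*(12 - 64 + 40)) + 240 = (7 + (2/9)*8*(-12)) + 240 = (7 - 64/3) + 240 = -43/3 + 240 = 677/3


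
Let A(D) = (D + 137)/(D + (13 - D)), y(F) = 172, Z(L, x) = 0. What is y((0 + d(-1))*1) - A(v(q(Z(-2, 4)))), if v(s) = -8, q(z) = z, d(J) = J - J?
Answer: 2107/13 ≈ 162.08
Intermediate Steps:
d(J) = 0
A(D) = 137/13 + D/13 (A(D) = (137 + D)/13 = (137 + D)*(1/13) = 137/13 + D/13)
y((0 + d(-1))*1) - A(v(q(Z(-2, 4)))) = 172 - (137/13 + (1/13)*(-8)) = 172 - (137/13 - 8/13) = 172 - 1*129/13 = 172 - 129/13 = 2107/13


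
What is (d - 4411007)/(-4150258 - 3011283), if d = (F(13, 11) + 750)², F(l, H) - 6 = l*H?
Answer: 3602806/7161541 ≈ 0.50308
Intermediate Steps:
F(l, H) = 6 + H*l (F(l, H) = 6 + l*H = 6 + H*l)
d = 808201 (d = ((6 + 11*13) + 750)² = ((6 + 143) + 750)² = (149 + 750)² = 899² = 808201)
(d - 4411007)/(-4150258 - 3011283) = (808201 - 4411007)/(-4150258 - 3011283) = -3602806/(-7161541) = -3602806*(-1/7161541) = 3602806/7161541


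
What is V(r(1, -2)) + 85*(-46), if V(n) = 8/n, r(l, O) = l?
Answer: -3902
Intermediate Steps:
V(r(1, -2)) + 85*(-46) = 8/1 + 85*(-46) = 8*1 - 3910 = 8 - 3910 = -3902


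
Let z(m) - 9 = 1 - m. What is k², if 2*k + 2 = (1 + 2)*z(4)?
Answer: 64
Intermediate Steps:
z(m) = 10 - m (z(m) = 9 + (1 - m) = 10 - m)
k = 8 (k = -1 + ((1 + 2)*(10 - 1*4))/2 = -1 + (3*(10 - 4))/2 = -1 + (3*6)/2 = -1 + (½)*18 = -1 + 9 = 8)
k² = 8² = 64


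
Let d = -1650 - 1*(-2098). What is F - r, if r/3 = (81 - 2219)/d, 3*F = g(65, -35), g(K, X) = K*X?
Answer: -499979/672 ≈ -744.02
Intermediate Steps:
d = 448 (d = -1650 + 2098 = 448)
F = -2275/3 (F = (65*(-35))/3 = (⅓)*(-2275) = -2275/3 ≈ -758.33)
r = -3207/224 (r = 3*((81 - 2219)/448) = 3*(-2138*1/448) = 3*(-1069/224) = -3207/224 ≈ -14.317)
F - r = -2275/3 - 1*(-3207/224) = -2275/3 + 3207/224 = -499979/672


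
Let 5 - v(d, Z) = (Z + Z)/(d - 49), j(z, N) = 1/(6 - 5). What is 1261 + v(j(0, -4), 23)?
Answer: 30407/24 ≈ 1267.0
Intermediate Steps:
j(z, N) = 1 (j(z, N) = 1/1 = 1)
v(d, Z) = 5 - 2*Z/(-49 + d) (v(d, Z) = 5 - (Z + Z)/(d - 49) = 5 - 2*Z/(-49 + d))
1261 + v(j(0, -4), 23) = 1261 + (-245 - 2*23 + 5*1)/(-49 + 1) = 1261 + (-245 - 46 + 5)/(-48) = 1261 - 1/48*(-286) = 1261 + 143/24 = 30407/24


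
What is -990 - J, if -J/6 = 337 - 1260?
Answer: -6528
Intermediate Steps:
J = 5538 (J = -6*(337 - 1260) = -6*(-923) = 5538)
-990 - J = -990 - 1*5538 = -990 - 5538 = -6528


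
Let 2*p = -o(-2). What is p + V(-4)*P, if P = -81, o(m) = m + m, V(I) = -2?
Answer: 164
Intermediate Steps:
o(m) = 2*m
p = 2 (p = (-2*(-2))/2 = (-1*(-4))/2 = (1/2)*4 = 2)
p + V(-4)*P = 2 - 2*(-81) = 2 + 162 = 164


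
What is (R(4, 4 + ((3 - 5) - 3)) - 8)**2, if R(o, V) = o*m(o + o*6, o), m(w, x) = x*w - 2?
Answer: 186624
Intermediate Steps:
m(w, x) = -2 + w*x (m(w, x) = w*x - 2 = -2 + w*x)
R(o, V) = o*(-2 + 7*o**2) (R(o, V) = o*(-2 + (o + o*6)*o) = o*(-2 + (o + 6*o)*o) = o*(-2 + (7*o)*o) = o*(-2 + 7*o**2))
(R(4, 4 + ((3 - 5) - 3)) - 8)**2 = (4*(-2 + 7*4**2) - 8)**2 = (4*(-2 + 7*16) - 8)**2 = (4*(-2 + 112) - 8)**2 = (4*110 - 8)**2 = (440 - 8)**2 = 432**2 = 186624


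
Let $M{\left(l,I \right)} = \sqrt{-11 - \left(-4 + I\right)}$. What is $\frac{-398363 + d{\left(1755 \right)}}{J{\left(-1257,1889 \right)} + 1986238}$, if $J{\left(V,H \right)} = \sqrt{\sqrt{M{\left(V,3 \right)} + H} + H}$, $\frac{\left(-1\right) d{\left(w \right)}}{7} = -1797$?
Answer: $- \frac{385784}{1986238 + \sqrt{1889 + \sqrt{1889 + i \sqrt{10}}}} \approx -0.19422 + 4.046 \cdot 10^{-11} i$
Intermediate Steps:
$M{\left(l,I \right)} = \sqrt{-7 - I}$
$d{\left(w \right)} = 12579$ ($d{\left(w \right)} = \left(-7\right) \left(-1797\right) = 12579$)
$J{\left(V,H \right)} = \sqrt{H + \sqrt{H + i \sqrt{10}}}$ ($J{\left(V,H \right)} = \sqrt{\sqrt{\sqrt{-7 - 3} + H} + H} = \sqrt{\sqrt{\sqrt{-10} + H} + H} = \sqrt{\sqrt{i \sqrt{10} + H} + H} = \sqrt{\sqrt{H + i \sqrt{10}} + H} = \sqrt{H + \sqrt{H + i \sqrt{10}}}$)
$\frac{-398363 + d{\left(1755 \right)}}{J{\left(-1257,1889 \right)} + 1986238} = \frac{-398363 + 12579}{\sqrt{1889 + \sqrt{1889 + i \sqrt{10}}} + 1986238} = - \frac{385784}{1986238 + \sqrt{1889 + \sqrt{1889 + i \sqrt{10}}}}$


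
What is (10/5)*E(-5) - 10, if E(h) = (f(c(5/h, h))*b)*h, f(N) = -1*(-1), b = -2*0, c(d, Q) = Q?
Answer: -10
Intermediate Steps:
b = 0
f(N) = 1
E(h) = 0 (E(h) = (1*0)*h = 0*h = 0)
(10/5)*E(-5) - 10 = (10/5)*0 - 10 = (10*(1/5))*0 - 10 = 2*0 - 10 = 0 - 10 = -10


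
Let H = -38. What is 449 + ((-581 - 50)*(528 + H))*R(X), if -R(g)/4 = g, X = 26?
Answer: 32156209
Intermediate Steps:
R(g) = -4*g
449 + ((-581 - 50)*(528 + H))*R(X) = 449 + ((-581 - 50)*(528 - 38))*(-4*26) = 449 - 631*490*(-104) = 449 - 309190*(-104) = 449 + 32155760 = 32156209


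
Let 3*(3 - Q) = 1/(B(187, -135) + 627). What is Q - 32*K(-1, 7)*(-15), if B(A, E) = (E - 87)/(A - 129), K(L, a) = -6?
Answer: -155979461/54216 ≈ -2877.0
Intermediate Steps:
B(A, E) = (-87 + E)/(-129 + A)
Q = 162619/54216 (Q = 3 - 1/(3*((-87 - 135)/(-129 + 187) + 627)) = 3 - 1/(3*(-222/58 + 627)) = 3 - 1/(3*((1/58)*(-222) + 627)) = 3 - 1/(3*(-111/29 + 627)) = 3 - 1/(3*18072/29) = 3 - ⅓*29/18072 = 3 - 29/54216 = 162619/54216 ≈ 2.9995)
Q - 32*K(-1, 7)*(-15) = 162619/54216 - 32*(-6)*(-15) = 162619/54216 + 192*(-15) = 162619/54216 - 2880 = -155979461/54216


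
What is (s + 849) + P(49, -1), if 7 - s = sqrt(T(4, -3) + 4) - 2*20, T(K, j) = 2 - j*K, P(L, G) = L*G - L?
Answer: 798 - 3*sqrt(2) ≈ 793.76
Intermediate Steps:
P(L, G) = -L + G*L (P(L, G) = G*L - L = -L + G*L)
T(K, j) = 2 - K*j
s = 47 - 3*sqrt(2) (s = 7 - (sqrt((2 - 1*4*(-3)) + 4) - 2*20) = 7 - (sqrt((2 + 12) + 4) - 40) = 7 - (sqrt(14 + 4) - 40) = 7 - (sqrt(18) - 40) = 7 - (3*sqrt(2) - 40) = 7 - (-40 + 3*sqrt(2)) = 7 + (40 - 3*sqrt(2)) = 47 - 3*sqrt(2) ≈ 42.757)
(s + 849) + P(49, -1) = ((47 - 3*sqrt(2)) + 849) + 49*(-1 - 1) = (896 - 3*sqrt(2)) + 49*(-2) = (896 - 3*sqrt(2)) - 98 = 798 - 3*sqrt(2)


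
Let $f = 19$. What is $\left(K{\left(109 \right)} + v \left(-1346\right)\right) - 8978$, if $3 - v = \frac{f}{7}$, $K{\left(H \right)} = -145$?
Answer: $- \frac{66553}{7} \approx -9507.6$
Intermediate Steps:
$v = \frac{2}{7}$ ($v = 3 - \frac{19}{7} = \frac{2}{7} \approx 0.28571$)
$\left(K{\left(109 \right)} + v \left(-1346\right)\right) - 8978 = \left(-145 + \frac{2}{7} \left(-1346\right)\right) - 8978 = \left(-145 - \frac{2692}{7}\right) - 8978 = - \frac{3707}{7} - 8978 = - \frac{66553}{7}$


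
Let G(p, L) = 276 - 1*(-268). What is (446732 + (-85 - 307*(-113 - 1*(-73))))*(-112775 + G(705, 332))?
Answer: -51505836137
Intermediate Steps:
G(p, L) = 544 (G(p, L) = 276 + 268 = 544)
(446732 + (-85 - 307*(-113 - 1*(-73))))*(-112775 + G(705, 332)) = (446732 + (-85 - 307*(-113 - 1*(-73))))*(-112775 + 544) = (446732 + (-85 - 307*(-113 + 73)))*(-112231) = (446732 + (-85 - 307*(-40)))*(-112231) = (446732 + (-85 + 12280))*(-112231) = (446732 + 12195)*(-112231) = 458927*(-112231) = -51505836137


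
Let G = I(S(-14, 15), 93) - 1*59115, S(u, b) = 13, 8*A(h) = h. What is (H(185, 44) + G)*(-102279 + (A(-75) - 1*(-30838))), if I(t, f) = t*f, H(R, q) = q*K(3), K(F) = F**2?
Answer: 16436444265/4 ≈ 4.1091e+9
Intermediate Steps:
A(h) = h/8
H(R, q) = 9*q (H(R, q) = q*3**2 = q*9 = 9*q)
I(t, f) = f*t
G = -57906 (G = 93*13 - 1*59115 = 1209 - 59115 = -57906)
(H(185, 44) + G)*(-102279 + (A(-75) - 1*(-30838))) = (9*44 - 57906)*(-102279 + ((1/8)*(-75) - 1*(-30838))) = (396 - 57906)*(-102279 + (-75/8 + 30838)) = -57510*(-102279 + 246629/8) = -57510*(-571603/8) = 16436444265/4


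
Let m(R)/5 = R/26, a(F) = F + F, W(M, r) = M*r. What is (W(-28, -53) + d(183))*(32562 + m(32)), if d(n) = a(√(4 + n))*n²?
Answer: 628304824/13 + 28357547508*√187/13 ≈ 2.9878e+10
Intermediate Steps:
a(F) = 2*F
m(R) = 5*R/26 (m(R) = 5*(R/26) = 5*R/26)
d(n) = 2*n²*√(4 + n) (d(n) = (2*√(4 + n))*n² = 2*n²*√(4 + n))
(W(-28, -53) + d(183))*(32562 + m(32)) = (-28*(-53) + 2*183²*√(4 + 183))*(32562 + (5/26)*32) = (1484 + 2*33489*√187)*(32562 + 80/13) = (1484 + 66978*√187)*(423386/13) = 628304824/13 + 28357547508*√187/13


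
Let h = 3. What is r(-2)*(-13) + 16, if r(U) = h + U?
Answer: 3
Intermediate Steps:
r(U) = 3 + U
r(-2)*(-13) + 16 = (3 - 2)*(-13) + 16 = 1*(-13) + 16 = -13 + 16 = 3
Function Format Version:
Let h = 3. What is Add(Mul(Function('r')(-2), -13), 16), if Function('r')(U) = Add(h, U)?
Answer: 3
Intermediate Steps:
Function('r')(U) = Add(3, U)
Add(Mul(Function('r')(-2), -13), 16) = Add(Mul(Add(3, -2), -13), 16) = Add(Mul(1, -13), 16) = Add(-13, 16) = 3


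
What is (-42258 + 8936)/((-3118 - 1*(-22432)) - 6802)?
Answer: -16661/6256 ≈ -2.6632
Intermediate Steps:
(-42258 + 8936)/((-3118 - 1*(-22432)) - 6802) = -33322/((-3118 + 22432) - 6802) = -33322/(19314 - 6802) = -33322/12512 = -33322*1/12512 = -16661/6256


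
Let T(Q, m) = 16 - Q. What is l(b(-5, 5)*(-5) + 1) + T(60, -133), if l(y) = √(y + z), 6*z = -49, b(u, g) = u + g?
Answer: -44 + I*√258/6 ≈ -44.0 + 2.6771*I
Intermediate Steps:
b(u, g) = g + u
z = -49/6 (z = (⅙)*(-49) = -49/6 ≈ -8.1667)
l(y) = √(-49/6 + y) (l(y) = √(y - 49/6) = √(-49/6 + y))
l(b(-5, 5)*(-5) + 1) + T(60, -133) = √(-294 + 36*((5 - 5)*(-5) + 1))/6 + (16 - 1*60) = √(-294 + 36*(0*(-5) + 1))/6 + (16 - 60) = √(-294 + 36*(0 + 1))/6 - 44 = √(-294 + 36*1)/6 - 44 = √(-294 + 36)/6 - 44 = √(-258)/6 - 44 = (I*√258)/6 - 44 = I*√258/6 - 44 = -44 + I*√258/6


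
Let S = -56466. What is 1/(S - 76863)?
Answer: -1/133329 ≈ -7.5002e-6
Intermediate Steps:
1/(S - 76863) = 1/(-56466 - 76863) = 1/(-133329) = -1/133329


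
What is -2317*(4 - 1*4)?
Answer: 0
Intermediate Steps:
-2317*(4 - 1*4) = -2317*(4 - 4) = -2317*0 = 0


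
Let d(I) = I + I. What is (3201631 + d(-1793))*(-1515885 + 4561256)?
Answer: 9739233499695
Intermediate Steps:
d(I) = 2*I
(3201631 + d(-1793))*(-1515885 + 4561256) = (3201631 + 2*(-1793))*(-1515885 + 4561256) = (3201631 - 3586)*3045371 = 3198045*3045371 = 9739233499695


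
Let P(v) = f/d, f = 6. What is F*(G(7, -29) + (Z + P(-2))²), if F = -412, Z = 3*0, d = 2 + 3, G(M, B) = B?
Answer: 283868/25 ≈ 11355.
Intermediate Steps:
d = 5
P(v) = 6/5
Z = 0
F*(G(7, -29) + (Z + P(-2))²) = -412*(-29 + (0 + 6/5)²) = -412*(-29 + (6/5)²) = -412*(-29 + 36/25) = -412*(-689/25) = 283868/25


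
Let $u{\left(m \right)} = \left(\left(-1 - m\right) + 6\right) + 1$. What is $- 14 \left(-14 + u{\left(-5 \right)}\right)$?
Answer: $42$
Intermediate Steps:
$u{\left(m \right)} = 6 - m$ ($u{\left(m \right)} = \left(5 - m\right) + 1 = 6 - m$)
$- 14 \left(-14 + u{\left(-5 \right)}\right) = - 14 \left(-14 + \left(6 - -5\right)\right) = - 14 \left(-14 + \left(6 + 5\right)\right) = - 14 \left(-14 + 11\right) = \left(-14\right) \left(-3\right) = 42$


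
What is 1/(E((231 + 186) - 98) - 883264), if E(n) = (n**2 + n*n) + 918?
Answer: -1/678824 ≈ -1.4731e-6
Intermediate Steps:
E(n) = 918 + 2*n**2 (E(n) = (n**2 + n**2) + 918 = 2*n**2 + 918 = 918 + 2*n**2)
1/(E((231 + 186) - 98) - 883264) = 1/((918 + 2*((231 + 186) - 98)**2) - 883264) = 1/((918 + 2*(417 - 98)**2) - 883264) = 1/((918 + 2*319**2) - 883264) = 1/((918 + 2*101761) - 883264) = 1/((918 + 203522) - 883264) = 1/(204440 - 883264) = 1/(-678824) = -1/678824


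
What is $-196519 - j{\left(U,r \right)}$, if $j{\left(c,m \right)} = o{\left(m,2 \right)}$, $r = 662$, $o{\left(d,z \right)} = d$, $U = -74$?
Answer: $-197181$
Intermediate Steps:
$j{\left(c,m \right)} = m$
$-196519 - j{\left(U,r \right)} = -196519 - 662 = -197181$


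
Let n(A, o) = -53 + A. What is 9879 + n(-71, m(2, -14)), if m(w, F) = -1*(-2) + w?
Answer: 9755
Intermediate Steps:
m(w, F) = 2 + w
9879 + n(-71, m(2, -14)) = 9879 + (-53 - 71) = 9879 - 124 = 9755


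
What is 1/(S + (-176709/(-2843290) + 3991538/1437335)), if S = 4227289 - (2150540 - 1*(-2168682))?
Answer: -817352046430/75139305066427083 ≈ -1.0878e-5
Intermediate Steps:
S = -91933 (S = 4227289 - (2150540 + 2168682) = 4227289 - 1*4319222 = 4227289 - 4319222 = -91933)
1/(S + (-176709/(-2843290) + 3991538/1437335)) = 1/(-91933 + (-176709/(-2843290) + 3991538/1437335)) = 1/(-91933 + (-176709*(-1/2843290) + 3991538*(1/1437335))) = 1/(-91933 + (176709/2843290 + 3991538/1437335)) = 1/(-91933 + 2320618022107/817352046430) = 1/(-75139305066427083/817352046430) = -817352046430/75139305066427083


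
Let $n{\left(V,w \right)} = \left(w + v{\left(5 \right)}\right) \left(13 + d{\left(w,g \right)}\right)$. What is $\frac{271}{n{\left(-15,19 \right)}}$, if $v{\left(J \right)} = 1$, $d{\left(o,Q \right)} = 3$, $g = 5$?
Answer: $\frac{271}{320} \approx 0.84688$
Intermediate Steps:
$n{\left(V,w \right)} = 16 + 16 w$ ($n{\left(V,w \right)} = \left(w + 1\right) \left(13 + 3\right) = \left(1 + w\right) 16 = 16 + 16 w$)
$\frac{271}{n{\left(-15,19 \right)}} = \frac{271}{16 + 16 \cdot 19} = \frac{271}{16 + 304} = \frac{271}{320}$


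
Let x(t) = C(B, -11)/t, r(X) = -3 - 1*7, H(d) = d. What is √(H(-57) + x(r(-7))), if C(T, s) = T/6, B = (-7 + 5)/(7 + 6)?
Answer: I*√8669310/390 ≈ 7.5497*I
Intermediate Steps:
B = -2/13 ≈ -0.15385
C(T, s) = T/6 (C(T, s) = T*(⅙) = T/6)
r(X) = -10 (r(X) = -3 - 7 = -10)
x(t) = -1/(39*t) (x(t) = ((⅙)*(-2/13))/t = -1/(39*t))
√(H(-57) + x(r(-7))) = √(-57 - 1/39/(-10)) = √(-57 - 1/39*(-⅒)) = √(-57 + 1/390) = √(-22229/390) = I*√8669310/390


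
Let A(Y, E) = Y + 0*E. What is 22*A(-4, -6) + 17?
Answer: -71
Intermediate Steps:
A(Y, E) = Y (A(Y, E) = Y + 0 = Y)
22*A(-4, -6) + 17 = 22*(-4) + 17 = -88 + 17 = -71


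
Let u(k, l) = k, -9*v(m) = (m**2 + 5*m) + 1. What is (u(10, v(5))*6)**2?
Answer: 3600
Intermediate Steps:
v(m) = -1/9 - 5*m/9 - m**2/9 (v(m) = -((m**2 + 5*m) + 1)/9 = -(1 + m**2 + 5*m)/9 = -1/9 - 5*m/9 - m**2/9)
(u(10, v(5))*6)**2 = (10*6)**2 = 60**2 = 3600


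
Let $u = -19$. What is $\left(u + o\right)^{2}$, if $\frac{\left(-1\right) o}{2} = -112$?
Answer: $42025$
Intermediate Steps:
$o = 224$ ($o = \left(-2\right) \left(-112\right) = 224$)
$\left(u + o\right)^{2} = \left(-19 + 224\right)^{2} = 205^{2} = 42025$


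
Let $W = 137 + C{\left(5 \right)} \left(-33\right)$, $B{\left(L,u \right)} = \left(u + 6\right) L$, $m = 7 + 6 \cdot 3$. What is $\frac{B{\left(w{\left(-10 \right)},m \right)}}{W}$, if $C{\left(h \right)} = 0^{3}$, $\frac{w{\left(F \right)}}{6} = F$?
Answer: $- \frac{1860}{137} \approx -13.577$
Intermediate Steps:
$w{\left(F \right)} = 6 F$
$m = 25$ ($m = 7 + 18 = 25$)
$C{\left(h \right)} = 0$
$B{\left(L,u \right)} = L \left(6 + u\right)$ ($B{\left(L,u \right)} = \left(6 + u\right) L = L \left(6 + u\right)$)
$W = 137$ ($W = 137 + 0 \left(-33\right) = 137 + 0 = 137$)
$\frac{B{\left(w{\left(-10 \right)},m \right)}}{W} = \frac{6 \left(-10\right) \left(6 + 25\right)}{137} = \left(-60\right) 31 \cdot \frac{1}{137} = \left(-1860\right) \frac{1}{137} = - \frac{1860}{137}$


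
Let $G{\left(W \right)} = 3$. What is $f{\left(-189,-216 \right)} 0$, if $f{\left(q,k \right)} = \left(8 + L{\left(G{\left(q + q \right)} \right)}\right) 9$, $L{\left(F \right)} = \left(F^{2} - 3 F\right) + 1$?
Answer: $0$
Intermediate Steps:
$L{\left(F \right)} = 1 + F^{2} - 3 F$
$f{\left(q,k \right)} = 81$ ($f{\left(q,k \right)} = \left(8 + \left(1 + 3^{2} - 9\right)\right) 9 = \left(8 + \left(1 + 9 - 9\right)\right) 9 = \left(8 + 1\right) 9 = 9 \cdot 9 = 81$)
$f{\left(-189,-216 \right)} 0 = 81 \cdot 0 = 0$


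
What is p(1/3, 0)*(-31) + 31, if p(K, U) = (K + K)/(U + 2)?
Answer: 62/3 ≈ 20.667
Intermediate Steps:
p(K, U) = 2*K/(2 + U) (p(K, U) = (2*K)/(2 + U) = 2*K/(2 + U))
p(1/3, 0)*(-31) + 31 = (2/(3*(2 + 0)))*(-31) + 31 = (2*(⅓)/2)*(-31) + 31 = (2*(⅓)*(½))*(-31) + 31 = (⅓)*(-31) + 31 = -31/3 + 31 = 62/3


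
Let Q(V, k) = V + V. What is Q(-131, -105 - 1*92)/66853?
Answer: -262/66853 ≈ -0.0039190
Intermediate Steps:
Q(V, k) = 2*V
Q(-131, -105 - 1*92)/66853 = (2*(-131))/66853 = -262*1/66853 = -262/66853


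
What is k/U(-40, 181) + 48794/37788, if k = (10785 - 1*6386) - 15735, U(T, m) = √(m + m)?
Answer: 24397/18894 - 5668*√362/181 ≈ -594.52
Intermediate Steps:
U(T, m) = √2*√m (U(T, m) = √(2*m) = √2*√m)
k = -11336 (k = (10785 - 6386) - 15735 = 4399 - 15735 = -11336)
k/U(-40, 181) + 48794/37788 = -11336*√362/362 + 48794/37788 = -11336*√362/362 + 48794*(1/37788) = -5668*√362/181 + 24397/18894 = 24397/18894 - 5668*√362/181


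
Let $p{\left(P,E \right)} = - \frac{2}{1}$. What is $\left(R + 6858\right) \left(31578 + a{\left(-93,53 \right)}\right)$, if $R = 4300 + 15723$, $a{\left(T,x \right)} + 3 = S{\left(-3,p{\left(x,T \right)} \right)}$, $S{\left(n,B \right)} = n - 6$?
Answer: $848525646$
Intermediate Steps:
$p{\left(P,E \right)} = -2$ ($p{\left(P,E \right)} = \left(-2\right) 1 = -2$)
$S{\left(n,B \right)} = -6 + n$
$a{\left(T,x \right)} = -12$ ($a{\left(T,x \right)} = -3 - 9 = -12$)
$R = 20023$
$\left(R + 6858\right) \left(31578 + a{\left(-93,53 \right)}\right) = \left(20023 + 6858\right) \left(31578 - 12\right) = 26881 \cdot 31566 = 848525646$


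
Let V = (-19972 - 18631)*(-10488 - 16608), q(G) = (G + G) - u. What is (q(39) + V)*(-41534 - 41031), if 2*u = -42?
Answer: -86361915581655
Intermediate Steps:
u = -21 (u = (½)*(-42) = -21)
q(G) = 21 + 2*G (q(G) = (G + G) - 1*(-21) = 2*G + 21 = 21 + 2*G)
V = 1045986888 (V = -38603*(-27096) = 1045986888)
(q(39) + V)*(-41534 - 41031) = ((21 + 2*39) + 1045986888)*(-41534 - 41031) = ((21 + 78) + 1045986888)*(-82565) = (99 + 1045986888)*(-82565) = 1045986987*(-82565) = -86361915581655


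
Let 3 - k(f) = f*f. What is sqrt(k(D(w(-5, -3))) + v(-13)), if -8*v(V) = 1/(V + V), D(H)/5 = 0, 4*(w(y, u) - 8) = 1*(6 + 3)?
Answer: 25*sqrt(13)/52 ≈ 1.7334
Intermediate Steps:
w(y, u) = 41/4 (w(y, u) = 8 + (1*(6 + 3))/4 = 8 + (1*9)/4 = 8 + (1/4)*9 = 8 + 9/4 = 41/4)
D(H) = 0 (D(H) = 5*0 = 0)
k(f) = 3 - f**2 (k(f) = 3 - f*f = 3 - f**2)
v(V) = -1/(16*V) (v(V) = -1/(8*(V + V)) = -1/(8*(2*V)) = -1/(2*V)/8 = -1/(16*V))
sqrt(k(D(w(-5, -3))) + v(-13)) = sqrt((3 - 1*0**2) - 1/16/(-13)) = sqrt((3 - 1*0) - 1/16*(-1/13)) = sqrt((3 + 0) + 1/208) = sqrt(3 + 1/208) = sqrt(625/208) = 25*sqrt(13)/52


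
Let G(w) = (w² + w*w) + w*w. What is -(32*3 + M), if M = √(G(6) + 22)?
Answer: -96 - √130 ≈ -107.40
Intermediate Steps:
G(w) = 3*w² (G(w) = (w² + w²) + w² = 2*w² + w² = 3*w²)
M = √130 (M = √(3*6² + 22) = √(3*36 + 22) = √(108 + 22) = √130 ≈ 11.402)
-(32*3 + M) = -(32*3 + √130) = -(96 + √130) = -96 - √130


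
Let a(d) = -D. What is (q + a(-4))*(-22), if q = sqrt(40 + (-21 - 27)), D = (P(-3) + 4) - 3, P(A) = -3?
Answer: -44 - 44*I*sqrt(2) ≈ -44.0 - 62.225*I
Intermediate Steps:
D = -2 (D = (-3 + 4) - 3 = 1 - 3 = -2)
a(d) = 2 (a(d) = -1*(-2) = 2)
q = 2*I*sqrt(2) (q = sqrt(40 - 48) = sqrt(-8) = 2*I*sqrt(2) ≈ 2.8284*I)
(q + a(-4))*(-22) = (2*I*sqrt(2) + 2)*(-22) = (2 + 2*I*sqrt(2))*(-22) = -44 - 44*I*sqrt(2)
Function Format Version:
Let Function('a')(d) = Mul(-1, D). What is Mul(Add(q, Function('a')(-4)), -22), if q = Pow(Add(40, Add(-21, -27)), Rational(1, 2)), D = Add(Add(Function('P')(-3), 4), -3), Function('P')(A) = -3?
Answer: Add(-44, Mul(-44, I, Pow(2, Rational(1, 2)))) ≈ Add(-44.000, Mul(-62.225, I))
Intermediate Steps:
D = -2 (D = Add(Add(-3, 4), -3) = Add(1, -3) = -2)
Function('a')(d) = 2 (Function('a')(d) = Mul(-1, -2) = 2)
q = Mul(2, I, Pow(2, Rational(1, 2))) (q = Pow(Add(40, -48), Rational(1, 2)) = Pow(-8, Rational(1, 2)) = Mul(2, I, Pow(2, Rational(1, 2))) ≈ Mul(2.8284, I))
Mul(Add(q, Function('a')(-4)), -22) = Mul(Add(Mul(2, I, Pow(2, Rational(1, 2))), 2), -22) = Mul(Add(2, Mul(2, I, Pow(2, Rational(1, 2)))), -22) = Add(-44, Mul(-44, I, Pow(2, Rational(1, 2))))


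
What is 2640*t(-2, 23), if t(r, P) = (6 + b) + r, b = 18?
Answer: 58080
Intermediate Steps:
t(r, P) = 24 + r (t(r, P) = (6 + 18) + r = 24 + r)
2640*t(-2, 23) = 2640*(24 - 2) = 2640*22 = 58080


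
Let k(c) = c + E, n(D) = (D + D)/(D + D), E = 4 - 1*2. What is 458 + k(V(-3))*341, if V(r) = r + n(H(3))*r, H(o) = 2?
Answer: -906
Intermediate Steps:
E = 2 (E = 4 - 2 = 2)
n(D) = 1 (n(D) = (2*D)/((2*D)) = (2*D)*(1/(2*D)) = 1)
V(r) = 2*r (V(r) = r + 1*r = r + r = 2*r)
k(c) = 2 + c (k(c) = c + 2 = 2 + c)
458 + k(V(-3))*341 = 458 + (2 + 2*(-3))*341 = 458 + (2 - 6)*341 = 458 - 4*341 = 458 - 1364 = -906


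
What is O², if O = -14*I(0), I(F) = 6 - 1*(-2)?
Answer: 12544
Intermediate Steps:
I(F) = 8 (I(F) = 6 + 2 = 8)
O = -112 (O = -14*8 = -112)
O² = (-112)² = 12544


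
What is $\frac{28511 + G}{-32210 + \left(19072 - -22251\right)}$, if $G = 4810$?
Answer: $\frac{33321}{9113} \approx 3.6564$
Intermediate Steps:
$\frac{28511 + G}{-32210 + \left(19072 - -22251\right)} = \frac{28511 + 4810}{-32210 + \left(19072 - -22251\right)} = \frac{33321}{-32210 + \left(19072 + 22251\right)} = \frac{33321}{-32210 + 41323} = \frac{33321}{9113}$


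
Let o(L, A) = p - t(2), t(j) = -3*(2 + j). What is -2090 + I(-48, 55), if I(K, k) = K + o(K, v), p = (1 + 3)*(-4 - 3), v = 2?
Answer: -2154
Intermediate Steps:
t(j) = -6 - 3*j
p = -28 (p = 4*(-7) = -28)
o(L, A) = -16 (o(L, A) = -28 - (-6 - 3*2) = -28 - (-6 - 6) = -28 - 1*(-12) = -28 + 12 = -16)
I(K, k) = -16 + K (I(K, k) = K - 16 = -16 + K)
-2090 + I(-48, 55) = -2090 + (-16 - 48) = -2090 - 64 = -2154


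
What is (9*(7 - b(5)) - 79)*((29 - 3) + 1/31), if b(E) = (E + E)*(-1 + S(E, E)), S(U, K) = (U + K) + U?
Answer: -1029732/31 ≈ -33217.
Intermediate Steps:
S(U, K) = K + 2*U (S(U, K) = (K + U) + U = K + 2*U)
b(E) = 2*E*(-1 + 3*E) (b(E) = (E + E)*(-1 + (E + 2*E)) = (2*E)*(-1 + 3*E) = 2*E*(-1 + 3*E))
(9*(7 - b(5)) - 79)*((29 - 3) + 1/31) = (9*(7 - 2*5*(-1 + 3*5)) - 79)*((29 - 3) + 1/31) = (9*(7 - 2*5*(-1 + 15)) - 79)*(26 + 1/31) = (9*(7 - 2*5*14) - 79)*(807/31) = (9*(7 - 1*140) - 79)*(807/31) = (9*(7 - 140) - 79)*(807/31) = (9*(-133) - 79)*(807/31) = (-1197 - 79)*(807/31) = -1276*807/31 = -1029732/31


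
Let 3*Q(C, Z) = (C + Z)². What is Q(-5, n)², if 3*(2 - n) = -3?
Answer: 16/9 ≈ 1.7778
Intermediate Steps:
n = 3 (n = 2 - ⅓*(-3) = 2 + 1 = 3)
Q(C, Z) = (C + Z)²/3
Q(-5, n)² = ((-5 + 3)²/3)² = ((⅓)*(-2)²)² = ((⅓)*4)² = (4/3)² = 16/9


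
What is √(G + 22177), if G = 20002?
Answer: √42179 ≈ 205.38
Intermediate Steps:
√(G + 22177) = √(20002 + 22177) = √42179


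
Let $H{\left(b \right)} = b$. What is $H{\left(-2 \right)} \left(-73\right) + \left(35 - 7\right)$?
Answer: $174$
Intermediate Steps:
$H{\left(-2 \right)} \left(-73\right) + \left(35 - 7\right) = \left(-2\right) \left(-73\right) + \left(35 - 7\right) = 146 + \left(35 - 7\right) = 146 + 28 = 174$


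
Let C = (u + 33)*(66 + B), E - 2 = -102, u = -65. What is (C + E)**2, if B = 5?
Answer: 5626384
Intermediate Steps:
E = -100 (E = 2 - 102 = -100)
C = -2272 (C = (-65 + 33)*(66 + 5) = -32*71 = -2272)
(C + E)**2 = (-2272 - 100)**2 = (-2372)**2 = 5626384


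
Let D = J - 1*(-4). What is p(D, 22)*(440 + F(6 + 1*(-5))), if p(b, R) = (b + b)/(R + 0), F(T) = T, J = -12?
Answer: -3528/11 ≈ -320.73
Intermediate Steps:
D = -8 (D = -12 - 1*(-4) = -12 + 4 = -8)
p(b, R) = 2*b/R (p(b, R) = (2*b)/R = 2*b/R)
p(D, 22)*(440 + F(6 + 1*(-5))) = (2*(-8)/22)*(440 + (6 + 1*(-5))) = (2*(-8)*(1/22))*(440 + (6 - 5)) = -8*(440 + 1)/11 = -8/11*441 = -3528/11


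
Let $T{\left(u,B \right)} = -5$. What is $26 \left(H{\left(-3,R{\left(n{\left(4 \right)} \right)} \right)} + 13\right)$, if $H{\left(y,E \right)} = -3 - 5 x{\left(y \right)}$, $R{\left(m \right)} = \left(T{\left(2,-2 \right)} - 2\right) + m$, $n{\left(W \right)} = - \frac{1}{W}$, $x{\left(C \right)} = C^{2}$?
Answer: $-910$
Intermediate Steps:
$R{\left(m \right)} = -7 + m$ ($R{\left(m \right)} = \left(-5 - 2\right) + m = -7 + m$)
$H{\left(y,E \right)} = -3 - 5 y^{2}$
$26 \left(H{\left(-3,R{\left(n{\left(4 \right)} \right)} \right)} + 13\right) = 26 \left(\left(-3 - 5 \left(-3\right)^{2}\right) + 13\right) = 26 \left(\left(-3 - 45\right) + 13\right) = 26 \left(-48 + 13\right) = 26 \left(-35\right) = -910$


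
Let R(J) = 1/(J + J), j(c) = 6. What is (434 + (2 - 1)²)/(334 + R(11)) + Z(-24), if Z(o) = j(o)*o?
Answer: -1048686/7349 ≈ -142.70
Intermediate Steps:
R(J) = 1/(2*J)
Z(o) = 6*o
(434 + (2 - 1)²)/(334 + R(11)) + Z(-24) = (434 + (2 - 1)²)/(334 + (½)/11) + 6*(-24) = (434 + 1²)/(334 + (½)*(1/11)) - 144 = (434 + 1)/(334 + 1/22) - 144 = 435/(7349/22) - 144 = 435*(22/7349) - 144 = 9570/7349 - 144 = -1048686/7349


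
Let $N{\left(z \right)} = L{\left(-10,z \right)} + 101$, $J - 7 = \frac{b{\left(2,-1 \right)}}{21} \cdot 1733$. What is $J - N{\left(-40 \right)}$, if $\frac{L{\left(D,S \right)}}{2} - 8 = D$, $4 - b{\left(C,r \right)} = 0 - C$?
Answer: $\frac{2836}{7} \approx 405.14$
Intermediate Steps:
$b{\left(C,r \right)} = 4 + C$ ($b{\left(C,r \right)} = 4 - \left(0 - C\right) = 4 - - C = 4 + C$)
$L{\left(D,S \right)} = 16 + 2 D$
$J = \frac{3515}{7}$ ($J = 7 + \frac{4 + 2}{21} \cdot 1733 = 7 + 6 \cdot \frac{1}{21} \cdot 1733 = 7 + \frac{2}{7} \cdot 1733 = 7 + \frac{3466}{7} = \frac{3515}{7} \approx 502.14$)
$N{\left(z \right)} = 97$ ($N{\left(z \right)} = \left(16 + 2 \left(-10\right)\right) + 101 = \left(16 - 20\right) + 101 = -4 + 101 = 97$)
$J - N{\left(-40 \right)} = \frac{3515}{7} - 97 = \frac{2836}{7}$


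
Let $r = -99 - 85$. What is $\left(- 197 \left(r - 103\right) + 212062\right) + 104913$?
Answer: $373514$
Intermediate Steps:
$r = -184$ ($r = -99 - 85 = -184$)
$\left(- 197 \left(r - 103\right) + 212062\right) + 104913 = \left(- 197 \left(-184 - 103\right) + 212062\right) + 104913 = \left(\left(-197\right) \left(-287\right) + 212062\right) + 104913 = \left(56539 + 212062\right) + 104913 = 268601 + 104913 = 373514$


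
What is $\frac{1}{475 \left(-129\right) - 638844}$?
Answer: $- \frac{1}{700119} \approx -1.4283 \cdot 10^{-6}$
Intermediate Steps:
$\frac{1}{475 \left(-129\right) - 638844} = \frac{1}{-61275 - 638844} = \frac{1}{-700119} = - \frac{1}{700119}$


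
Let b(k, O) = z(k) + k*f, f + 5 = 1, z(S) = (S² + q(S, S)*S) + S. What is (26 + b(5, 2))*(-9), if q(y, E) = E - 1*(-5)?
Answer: -774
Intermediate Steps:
q(y, E) = 5 + E (q(y, E) = E + 5 = 5 + E)
z(S) = S + S² + S*(5 + S) (z(S) = (S² + (5 + S)*S) + S = (S² + S*(5 + S)) + S = S + S² + S*(5 + S))
f = -4 (f = -5 + 1 = -4)
b(k, O) = -4*k + 2*k*(3 + k) (b(k, O) = 2*k*(3 + k) + k*(-4) = 2*k*(3 + k) - 4*k = -4*k + 2*k*(3 + k))
(26 + b(5, 2))*(-9) = (26 + 2*5*(1 + 5))*(-9) = (26 + 2*5*6)*(-9) = (26 + 60)*(-9) = 86*(-9) = -774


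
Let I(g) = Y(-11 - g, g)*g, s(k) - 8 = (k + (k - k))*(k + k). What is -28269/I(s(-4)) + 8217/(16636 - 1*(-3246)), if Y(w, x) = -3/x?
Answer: 187356303/19882 ≈ 9423.4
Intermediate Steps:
s(k) = 8 + 2*k² (s(k) = 8 + (k + (k - k))*(k + k) = 8 + (k + 0)*(2*k) = 8 + k*(2*k) = 8 + 2*k²)
I(g) = -3 (I(g) = (-3/g)*g = -3)
-28269/I(s(-4)) + 8217/(16636 - 1*(-3246)) = -28269/(-3) + 8217/(16636 - 1*(-3246)) = -28269*(-⅓) + 8217/(16636 + 3246) = 9423 + 8217/19882 = 187356303/19882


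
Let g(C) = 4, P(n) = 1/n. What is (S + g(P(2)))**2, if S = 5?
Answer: 81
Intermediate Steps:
(S + g(P(2)))**2 = (5 + 4)**2 = 9**2 = 81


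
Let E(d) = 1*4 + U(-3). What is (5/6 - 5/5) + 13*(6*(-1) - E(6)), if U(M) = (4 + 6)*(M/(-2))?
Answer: -1951/6 ≈ -325.17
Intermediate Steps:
U(M) = -5*M (U(M) = 10*(M*(-½)) = 10*(-M/2) = -5*M)
E(d) = 19 (E(d) = 1*4 - 5*(-3) = 4 + 15 = 19)
(5/6 - 5/5) + 13*(6*(-1) - E(6)) = (5/6 - 5/5) + 13*(6*(-1) - 1*19) = (5*(⅙) - 5*⅕) + 13*(-6 - 19) = (⅚ - 1) + 13*(-25) = -⅙ - 325 = -1951/6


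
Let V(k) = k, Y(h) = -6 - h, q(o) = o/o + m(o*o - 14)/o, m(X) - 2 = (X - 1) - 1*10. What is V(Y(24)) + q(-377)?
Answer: -153039/377 ≈ -405.94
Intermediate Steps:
m(X) = -9 + X (m(X) = 2 + ((X - 1) - 1*10) = 2 + ((-1 + X) - 10) = 2 + (-11 + X) = -9 + X)
q(o) = 1 + (-23 + o**2)/o (q(o) = o/o + (-9 + (o*o - 14))/o = 1 + (-9 + (o**2 - 14))/o = 1 + (-9 + (-14 + o**2))/o = 1 + (-23 + o**2)/o)
V(Y(24)) + q(-377) = (-6 - 1*24) + (1 - 377 - 23/(-377)) = (-6 - 24) + (1 - 377 - 23*(-1/377)) = -30 + (1 - 377 + 23/377) = -30 - 141729/377 = -153039/377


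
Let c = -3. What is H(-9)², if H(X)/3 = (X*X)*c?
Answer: 531441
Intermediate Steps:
H(X) = -9*X² (H(X) = 3*((X*X)*(-3)) = 3*(X²*(-3)) = 3*(-3*X²) = -9*X²)
H(-9)² = (-9*(-9)²)² = (-9*81)² = (-729)² = 531441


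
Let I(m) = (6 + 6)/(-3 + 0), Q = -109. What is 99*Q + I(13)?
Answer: -10795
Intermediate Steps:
I(m) = -4 (I(m) = 12/(-3) = 12*(-⅓) = -4)
99*Q + I(13) = 99*(-109) - 4 = -10791 - 4 = -10795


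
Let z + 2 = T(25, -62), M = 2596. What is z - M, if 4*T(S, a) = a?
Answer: -5227/2 ≈ -2613.5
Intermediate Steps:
T(S, a) = a/4
z = -35/2 (z = -2 + (1/4)*(-62) = -2 - 31/2 = -35/2 ≈ -17.500)
z - M = -35/2 - 1*2596 = -35/2 - 2596 = -5227/2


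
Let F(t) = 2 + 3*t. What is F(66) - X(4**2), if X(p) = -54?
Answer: 254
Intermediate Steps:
F(66) - X(4**2) = (2 + 3*66) - 1*(-54) = (2 + 198) + 54 = 200 + 54 = 254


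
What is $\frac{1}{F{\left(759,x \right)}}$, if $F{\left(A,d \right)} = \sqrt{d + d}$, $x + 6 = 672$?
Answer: $\frac{\sqrt{37}}{222} \approx 0.0274$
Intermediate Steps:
$x = 666$ ($x = -6 + 672 = 666$)
$F{\left(A,d \right)} = \sqrt{2} \sqrt{d}$ ($F{\left(A,d \right)} = \sqrt{2 d} = \sqrt{2} \sqrt{d}$)
$\frac{1}{F{\left(759,x \right)}} = \frac{1}{\sqrt{2} \sqrt{666}} = \frac{1}{\sqrt{2} \cdot 3 \sqrt{74}} = \frac{1}{6 \sqrt{37}} = \frac{\sqrt{37}}{222}$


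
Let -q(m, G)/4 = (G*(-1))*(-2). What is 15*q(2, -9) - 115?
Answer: 965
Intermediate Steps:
q(m, G) = -8*G (q(m, G) = -4*G*(-1)*(-2) = -4*(-G)*(-2) = -8*G)
15*q(2, -9) - 115 = 15*(-8*(-9)) - 115 = 15*72 - 115 = 1080 - 115 = 965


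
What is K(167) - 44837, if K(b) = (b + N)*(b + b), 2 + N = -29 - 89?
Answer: -29139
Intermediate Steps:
N = -120 (N = -2 + (-29 - 89) = -2 - 118 = -120)
K(b) = 2*b*(-120 + b) (K(b) = (b - 120)*(b + b) = (-120 + b)*(2*b) = 2*b*(-120 + b))
K(167) - 44837 = 2*167*(-120 + 167) - 44837 = 2*167*47 - 44837 = 15698 - 44837 = -29139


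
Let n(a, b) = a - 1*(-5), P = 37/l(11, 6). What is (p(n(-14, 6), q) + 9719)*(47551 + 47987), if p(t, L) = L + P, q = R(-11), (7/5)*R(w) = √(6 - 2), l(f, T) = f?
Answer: 71532357816/77 ≈ 9.2899e+8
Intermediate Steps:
P = 37/11 ≈ 3.3636
R(w) = 10/7 (R(w) = 5*√(6 - 2)/7 = 5*√4/7 = (5/7)*2 = 10/7)
q = 10/7 ≈ 1.4286
n(a, b) = 5 + a (n(a, b) = a + 5 = 5 + a)
p(t, L) = 37/11 + L (p(t, L) = L + 37/11 = 37/11 + L)
(p(n(-14, 6), q) + 9719)*(47551 + 47987) = ((37/11 + 10/7) + 9719)*(47551 + 47987) = (369/77 + 9719)*95538 = (748732/77)*95538 = 71532357816/77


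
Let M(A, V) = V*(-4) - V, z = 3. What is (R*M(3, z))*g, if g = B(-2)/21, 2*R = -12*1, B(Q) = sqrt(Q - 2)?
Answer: 60*I/7 ≈ 8.5714*I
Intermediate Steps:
B(Q) = sqrt(-2 + Q)
M(A, V) = -5*V (M(A, V) = -4*V - V = -5*V)
R = -6 (R = (-12*1)/2 = (1/2)*(-12) = -6)
g = 2*I/21 (g = sqrt(-2 - 2)/21 = sqrt(-4)*(1/21) = (2*I)*(1/21) = 2*I/21 ≈ 0.095238*I)
(R*M(3, z))*g = (-(-30)*3)*(2*I/21) = (-6*(-15))*(2*I/21) = 90*(2*I/21) = 60*I/7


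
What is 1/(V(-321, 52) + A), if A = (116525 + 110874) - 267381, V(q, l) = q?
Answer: -1/40303 ≈ -2.4812e-5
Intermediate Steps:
A = -39982 (A = 227399 - 267381 = -39982)
1/(V(-321, 52) + A) = 1/(-321 - 39982) = 1/(-40303) = -1/40303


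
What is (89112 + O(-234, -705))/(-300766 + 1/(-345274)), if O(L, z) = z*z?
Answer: -202377866538/103846679885 ≈ -1.9488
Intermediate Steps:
O(L, z) = z²
(89112 + O(-234, -705))/(-300766 + 1/(-345274)) = (89112 + (-705)²)/(-300766 + 1/(-345274)) = (89112 + 497025)/(-300766 - 1/345274) = 586137/(-103846679885/345274) = 586137*(-345274/103846679885) = -202377866538/103846679885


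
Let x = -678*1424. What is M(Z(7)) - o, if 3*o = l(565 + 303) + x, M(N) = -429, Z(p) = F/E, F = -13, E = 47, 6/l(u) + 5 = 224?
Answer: 70385503/219 ≈ 3.2140e+5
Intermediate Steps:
l(u) = 2/73 (l(u) = 6/(-5 + 224) = 6/219 = 6*(1/219) = 2/73)
Z(p) = -13/47
x = -965472
o = -70479454/219 (o = (2/73 - 965472)/3 = (1/3)*(-70479454/73) = -70479454/219 ≈ -3.2182e+5)
M(Z(7)) - o = -429 - 1*(-70479454/219) = -429 + 70479454/219 = 70385503/219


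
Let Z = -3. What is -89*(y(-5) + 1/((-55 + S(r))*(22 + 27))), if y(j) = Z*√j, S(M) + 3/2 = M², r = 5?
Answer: 178/3087 + 267*I*√5 ≈ 0.057661 + 597.03*I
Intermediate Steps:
S(M) = -3/2 + M²
y(j) = -3*√j
-89*(y(-5) + 1/((-55 + S(r))*(22 + 27))) = -89*(-3*I*√5 + 1/((-55 + (-3/2 + 5²))*(22 + 27))) = -89*(-3*I*√5 + 1/((-55 + (-3/2 + 25))*49)) = -89*(-3*I*√5 + 1/((-55 + 47/2)*49)) = -89*(-3*I*√5 + 1/(-63/2*49)) = -89*(-3*I*√5 + 1/(-3087/2)) = -89*(-3*I*√5 - 2/3087) = -89*(-2/3087 - 3*I*√5) = 178/3087 + 267*I*√5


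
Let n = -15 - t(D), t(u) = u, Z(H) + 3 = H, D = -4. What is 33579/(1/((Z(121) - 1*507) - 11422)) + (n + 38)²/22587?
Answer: -2986013212758/7529 ≈ -3.9660e+8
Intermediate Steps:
Z(H) = -3 + H
n = -11 (n = -15 - 1*(-4) = -15 + 4 = -11)
33579/(1/((Z(121) - 1*507) - 11422)) + (n + 38)²/22587 = 33579/(1/(((-3 + 121) - 1*507) - 11422)) + (-11 + 38)²/22587 = 33579/(1/((118 - 507) - 11422)) + 27²*(1/22587) = 33579/(1/(-389 - 11422)) + 729*(1/22587) = 33579/(1/(-11811)) + 243/7529 = 33579/(-1/11811) + 243/7529 = 33579*(-11811) + 243/7529 = -396601569 + 243/7529 = -2986013212758/7529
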